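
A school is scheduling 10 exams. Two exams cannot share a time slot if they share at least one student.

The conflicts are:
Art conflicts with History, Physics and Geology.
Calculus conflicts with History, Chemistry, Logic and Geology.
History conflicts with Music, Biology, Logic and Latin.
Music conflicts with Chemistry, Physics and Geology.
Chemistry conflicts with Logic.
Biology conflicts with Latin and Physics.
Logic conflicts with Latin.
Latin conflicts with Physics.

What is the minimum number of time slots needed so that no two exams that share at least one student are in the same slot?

3

Calculus, Chemistry, Logic all conflict with each other, so at least 3 time slots are needed.
3 time slots suffice: time slot 1 → {History, Chemistry, Physics, Geology}; time slot 2 → {Art, Calculus, Music, Latin}; time slot 3 → {Biology, Logic}. No two conflicting exams share a time slot.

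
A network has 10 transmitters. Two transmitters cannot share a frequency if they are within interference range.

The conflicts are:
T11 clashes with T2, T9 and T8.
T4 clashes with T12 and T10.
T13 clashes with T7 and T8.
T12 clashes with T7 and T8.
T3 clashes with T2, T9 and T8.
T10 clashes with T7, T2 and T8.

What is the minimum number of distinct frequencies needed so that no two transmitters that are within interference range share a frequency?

2

T3 and T8 conflict, so at least 2 frequencies are needed.
2 frequencies suffice: frequency 1 → {T4, T7, T2, T9, T8}; frequency 2 → {T11, T13, T12, T3, T10}. No two conflicting transmitters share a frequency.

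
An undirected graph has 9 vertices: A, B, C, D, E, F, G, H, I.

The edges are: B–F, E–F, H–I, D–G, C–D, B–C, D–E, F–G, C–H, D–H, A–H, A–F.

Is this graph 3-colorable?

Yes

The chromatic number is 3. C, D, H are mutually adjacent, so at least 3 colors are needed.
A valid assignment using 3 colors: A=2, B=2, C=3, D=2, E=3, F=1, G=3, H=1, I=2.
That is already a proper 3-coloring.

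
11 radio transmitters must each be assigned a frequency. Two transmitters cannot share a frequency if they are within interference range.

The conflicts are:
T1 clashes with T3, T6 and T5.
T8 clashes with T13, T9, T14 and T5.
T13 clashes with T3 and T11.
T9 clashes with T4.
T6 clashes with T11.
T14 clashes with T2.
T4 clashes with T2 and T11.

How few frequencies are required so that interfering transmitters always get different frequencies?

3

The cycle T13-T8-T5-T1-T3-T13 has odd length 5, so it cannot be 2-colored; at least 3 frequencies are needed.
A valid assignment using 3 frequencies: T1=1, T8=1, T13=2, T9=3, T3=3, T6=2, T14=2, T4=2, T2=1, T11=1, T5=2. Every pair that conflicts lands in different frequencies.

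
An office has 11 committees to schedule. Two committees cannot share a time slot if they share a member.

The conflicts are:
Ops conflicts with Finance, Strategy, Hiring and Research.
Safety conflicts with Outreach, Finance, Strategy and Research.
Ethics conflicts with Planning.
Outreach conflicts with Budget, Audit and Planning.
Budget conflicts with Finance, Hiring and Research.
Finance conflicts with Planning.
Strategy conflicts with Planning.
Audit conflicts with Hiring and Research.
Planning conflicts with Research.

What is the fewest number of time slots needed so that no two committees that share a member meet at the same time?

2

Strategy and Planning conflict, so at least 2 time slots are needed.
A valid assignment using 2 time slots: Ops=1, Safety=1, Ethics=2, Outreach=2, Budget=1, Finance=2, Strategy=2, Audit=1, Planning=1, Hiring=2, Research=2. Each listed conflict is separated.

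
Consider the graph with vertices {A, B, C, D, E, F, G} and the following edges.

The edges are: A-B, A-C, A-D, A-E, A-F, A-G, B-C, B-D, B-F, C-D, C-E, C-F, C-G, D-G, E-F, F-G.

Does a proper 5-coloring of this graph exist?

Yes

The chromatic number is 4. A, C, E, F are mutually adjacent (a clique of size 4), so at least 4 colors are needed.
One proper 4-coloring: A=blue, B=yellow, C=red, D=green, E=yellow, F=green, G=yellow.
Since 5 ≥ 4, a proper 5-coloring certainly exists.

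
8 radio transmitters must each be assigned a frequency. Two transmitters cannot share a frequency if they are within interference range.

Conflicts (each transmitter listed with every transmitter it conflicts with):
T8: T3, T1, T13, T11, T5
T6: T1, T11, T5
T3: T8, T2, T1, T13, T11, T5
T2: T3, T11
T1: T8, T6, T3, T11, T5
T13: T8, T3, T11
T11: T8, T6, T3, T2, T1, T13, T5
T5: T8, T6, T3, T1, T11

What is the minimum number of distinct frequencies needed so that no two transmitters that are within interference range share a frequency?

5

T8, T3, T1, T11, T5 pairwise conflict, so at least 5 frequencies are needed.
5 frequencies suffice: frequency 1 → {T11}; frequency 2 → {T6, T3}; frequency 3 → {T2, T1, T13}; frequency 4 → {T8}; frequency 5 → {T5}. Every pair that conflicts lands in different frequencies.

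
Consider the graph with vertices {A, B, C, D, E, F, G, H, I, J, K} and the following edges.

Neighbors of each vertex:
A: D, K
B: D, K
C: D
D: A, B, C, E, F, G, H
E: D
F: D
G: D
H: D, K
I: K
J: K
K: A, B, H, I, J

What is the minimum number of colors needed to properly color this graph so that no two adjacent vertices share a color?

2

B and K are adjacent, so at least 2 colors are needed.
One proper 2-coloring: A=2, B=2, C=2, D=1, E=2, F=2, G=2, H=2, I=2, J=2, K=1. Every edge joins two different colors.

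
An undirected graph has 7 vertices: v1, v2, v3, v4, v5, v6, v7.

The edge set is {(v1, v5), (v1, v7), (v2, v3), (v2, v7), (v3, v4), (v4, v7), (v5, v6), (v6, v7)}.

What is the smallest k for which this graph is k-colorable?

2

v2 and v7 are adjacent, so at least 2 colors are needed.
2 colors suffice: color 1 → {v3, v5, v7}; color 2 → {v1, v2, v4, v6}. Each edge has distinct colors on its endpoints.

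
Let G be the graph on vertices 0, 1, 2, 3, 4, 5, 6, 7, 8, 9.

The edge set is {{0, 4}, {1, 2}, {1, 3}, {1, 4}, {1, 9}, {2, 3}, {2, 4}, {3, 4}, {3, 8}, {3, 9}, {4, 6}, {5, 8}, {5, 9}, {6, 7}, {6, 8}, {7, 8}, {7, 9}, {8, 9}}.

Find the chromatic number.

1, 2, 3, 4 are pairwise adjacent (a clique of size 4), so at least 4 colors are needed.
A valid assignment using 4 colors: 0=b, 1=d, 2=b, 3=c, 4=a, 5=c, 6=b, 7=c, 8=a, 9=b. Every edge joins two different colors.

4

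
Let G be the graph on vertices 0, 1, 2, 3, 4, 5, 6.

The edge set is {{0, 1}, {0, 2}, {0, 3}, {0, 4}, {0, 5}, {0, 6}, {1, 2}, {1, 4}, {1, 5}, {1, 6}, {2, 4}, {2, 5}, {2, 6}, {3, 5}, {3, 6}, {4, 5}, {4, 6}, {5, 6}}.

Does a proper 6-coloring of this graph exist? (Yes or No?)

Yes

The chromatic number is 6. 0, 1, 2, 4, 5, 6 are pairwise adjacent (a clique of size 6), so at least 6 colors are needed.
A valid assignment using 6 colors: 0=red, 1=purple, 2=yellow, 3=yellow, 4=orange, 5=blue, 6=green.
That is already a proper 6-coloring.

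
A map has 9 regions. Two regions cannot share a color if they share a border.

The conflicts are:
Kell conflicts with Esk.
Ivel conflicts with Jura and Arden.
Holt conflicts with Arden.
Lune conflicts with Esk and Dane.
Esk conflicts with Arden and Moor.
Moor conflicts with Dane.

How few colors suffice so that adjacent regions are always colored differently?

Lune and Esk conflict, so at least 2 colors are needed.
2 colors suffice: color 1 → {Ivel, Holt, Esk, Dane}; color 2 → {Kell, Lune, Jura, Arden, Moor}. No two conflicting regions share a color.

2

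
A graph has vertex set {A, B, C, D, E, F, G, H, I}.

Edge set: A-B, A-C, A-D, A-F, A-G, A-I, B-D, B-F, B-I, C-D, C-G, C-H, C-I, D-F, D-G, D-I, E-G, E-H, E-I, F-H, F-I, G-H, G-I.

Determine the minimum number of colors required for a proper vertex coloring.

5

A, B, D, F, I are pairwise adjacent (a clique of size 5), so at least 5 colors are needed.
5 colors suffice: color 1 → {H, I}; color 2 → {A, E}; color 3 → {F, G}; color 4 → {D}; color 5 → {B, C}. Every edge joins two different colors.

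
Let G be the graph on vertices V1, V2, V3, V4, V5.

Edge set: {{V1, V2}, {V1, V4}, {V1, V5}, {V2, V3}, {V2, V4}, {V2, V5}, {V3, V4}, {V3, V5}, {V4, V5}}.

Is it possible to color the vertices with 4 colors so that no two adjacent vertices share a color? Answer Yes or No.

Yes

The chromatic number is 4. V1, V2, V4, V5 form a clique, so at least 4 colors are needed.
4 colors suffice: color 1 → {V5}; color 2 → {V2}; color 3 → {V4}; color 4 → {V1, V3}.
That is already a proper 4-coloring.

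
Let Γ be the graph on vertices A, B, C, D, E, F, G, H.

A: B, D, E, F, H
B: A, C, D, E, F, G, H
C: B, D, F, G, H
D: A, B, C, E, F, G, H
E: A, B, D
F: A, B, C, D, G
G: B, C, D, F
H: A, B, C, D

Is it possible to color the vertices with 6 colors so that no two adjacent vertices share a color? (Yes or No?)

The chromatic number is 5. B, C, D, F, G are pairwise adjacent (a clique of size 5), so at least 5 colors are needed.
5 colors suffice: color 1 → {B}; color 2 → {D}; color 3 → {A, C}; color 4 → {E, F, H}; color 5 → {G}.
Since 6 ≥ 5, a proper 6-coloring certainly exists.

Yes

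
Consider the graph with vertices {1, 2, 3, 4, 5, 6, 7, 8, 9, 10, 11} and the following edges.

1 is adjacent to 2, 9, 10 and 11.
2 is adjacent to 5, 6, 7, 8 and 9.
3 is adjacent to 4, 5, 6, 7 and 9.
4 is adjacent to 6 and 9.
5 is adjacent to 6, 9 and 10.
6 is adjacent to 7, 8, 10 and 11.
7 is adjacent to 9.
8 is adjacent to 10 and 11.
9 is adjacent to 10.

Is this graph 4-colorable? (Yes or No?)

Yes

The chromatic number is 3. 5, 9, 10 are mutually adjacent, so at least 3 colors are needed.
3 colors suffice: color red → {6, 9}; color blue → {2, 3, 10, 11}; color green → {1, 4, 5, 7, 8}.
Since 4 ≥ 3, a proper 4-coloring certainly exists.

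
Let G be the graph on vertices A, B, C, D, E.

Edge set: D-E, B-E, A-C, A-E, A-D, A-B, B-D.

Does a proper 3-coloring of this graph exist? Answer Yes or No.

A, B, D, E are mutually adjacent (a clique of size 4), so at least 4 colors are needed.
So 3 colors are not enough.

No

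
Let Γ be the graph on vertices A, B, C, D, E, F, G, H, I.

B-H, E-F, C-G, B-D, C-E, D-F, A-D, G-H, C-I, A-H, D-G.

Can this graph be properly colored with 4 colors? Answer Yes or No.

Yes

The chromatic number is 3. The cycle C-G-D-F-E-C has odd length 5, so it cannot be 2-colored; at least 3 colors are needed.
3 colors suffice: A=2, B=2, C=1, D=1, E=2, F=3, G=2, H=1, I=2.
Since 4 ≥ 3, a proper 4-coloring certainly exists.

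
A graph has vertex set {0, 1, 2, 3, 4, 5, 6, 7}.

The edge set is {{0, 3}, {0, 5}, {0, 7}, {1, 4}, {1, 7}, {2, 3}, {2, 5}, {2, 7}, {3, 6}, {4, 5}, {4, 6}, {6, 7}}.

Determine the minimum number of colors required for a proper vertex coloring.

The cycle 4-5-0-7-1-4 has odd length 5, so it cannot be 2-colored; at least 3 colors are needed.
3 colors suffice: 0=blue, 1=green, 2=blue, 3=red, 4=blue, 5=red, 6=green, 7=red. No two adjacent vertices share a color.

3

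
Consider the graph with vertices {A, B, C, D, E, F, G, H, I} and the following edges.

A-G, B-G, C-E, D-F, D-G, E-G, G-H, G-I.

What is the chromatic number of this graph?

2

A and G are adjacent, so at least 2 colors are needed.
2 colors suffice: color 1 → {C, F, G}; color 2 → {A, B, D, E, H, I}. No two adjacent vertices share a color.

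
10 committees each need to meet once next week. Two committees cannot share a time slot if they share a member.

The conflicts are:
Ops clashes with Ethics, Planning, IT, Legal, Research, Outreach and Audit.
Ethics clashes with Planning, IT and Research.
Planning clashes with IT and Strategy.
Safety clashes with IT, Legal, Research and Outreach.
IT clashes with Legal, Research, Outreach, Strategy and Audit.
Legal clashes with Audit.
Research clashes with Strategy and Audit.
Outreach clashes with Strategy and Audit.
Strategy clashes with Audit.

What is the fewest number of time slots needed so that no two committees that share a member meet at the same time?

Ops, Ethics, Planning, IT all conflict with each other, so at least 4 time slots are needed.
Using 4 time slots: Ops=2, Ethics=3, Planning=4, Safety=2, IT=1, Legal=4, Research=4, Outreach=4, Strategy=2, Audit=3. Every pair that conflicts lands in different time slots.

4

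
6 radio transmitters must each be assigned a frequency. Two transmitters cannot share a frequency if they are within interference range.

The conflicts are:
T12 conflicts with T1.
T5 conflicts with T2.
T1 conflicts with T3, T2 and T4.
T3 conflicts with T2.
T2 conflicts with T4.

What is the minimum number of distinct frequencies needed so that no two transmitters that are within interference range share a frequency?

T1, T2, T4 are mutually in conflict, so at least 3 frequencies are needed.
A valid assignment using 3 frequencies: T12=2, T5=1, T1=1, T3=3, T2=2, T4=3. Every pair that conflicts lands in different frequencies.

3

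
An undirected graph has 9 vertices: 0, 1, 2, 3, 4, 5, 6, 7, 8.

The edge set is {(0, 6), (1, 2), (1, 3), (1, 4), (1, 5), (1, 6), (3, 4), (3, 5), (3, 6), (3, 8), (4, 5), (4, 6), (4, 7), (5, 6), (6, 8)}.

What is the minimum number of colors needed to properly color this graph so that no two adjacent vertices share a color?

5

1, 3, 4, 5, 6 form a clique, so at least 5 colors are needed.
5 colors suffice: color red → {2, 6, 7}; color blue → {0, 4, 8}; color green → {3}; color yellow → {1}; color purple → {5}. No two adjacent vertices share a color.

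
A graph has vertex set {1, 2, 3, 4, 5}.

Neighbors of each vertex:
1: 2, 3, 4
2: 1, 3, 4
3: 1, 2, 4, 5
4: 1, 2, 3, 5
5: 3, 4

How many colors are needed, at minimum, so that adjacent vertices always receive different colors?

4

1, 2, 3, 4 form a clique, so at least 4 colors are needed.
4 colors suffice: 1=green, 2=yellow, 3=red, 4=blue, 5=green. Every edge joins two different colors.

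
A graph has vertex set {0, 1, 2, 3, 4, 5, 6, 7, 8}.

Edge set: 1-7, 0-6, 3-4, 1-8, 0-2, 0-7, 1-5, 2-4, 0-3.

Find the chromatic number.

2

2 and 4 are adjacent, so at least 2 colors are needed.
A valid assignment using 2 colors: 0=red, 1=red, 2=blue, 3=blue, 4=red, 5=blue, 6=blue, 7=blue, 8=blue. Every edge joins two different colors.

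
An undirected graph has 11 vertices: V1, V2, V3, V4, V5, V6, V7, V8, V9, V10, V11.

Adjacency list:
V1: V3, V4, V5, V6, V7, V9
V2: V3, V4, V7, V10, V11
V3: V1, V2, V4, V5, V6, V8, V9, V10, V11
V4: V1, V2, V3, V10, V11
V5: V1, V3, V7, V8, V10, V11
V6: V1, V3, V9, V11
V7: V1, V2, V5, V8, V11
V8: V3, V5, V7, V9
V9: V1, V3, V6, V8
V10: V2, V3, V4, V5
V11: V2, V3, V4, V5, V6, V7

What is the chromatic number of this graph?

4

V1, V3, V6, V9 are mutually adjacent (a clique of size 4), so at least 4 colors are needed.
4 colors suffice: color 1 → {V3, V7}; color 2 → {V1, V8, V10, V11}; color 3 → {V2, V5, V9}; color 4 → {V4, V6}. Every edge joins two different colors.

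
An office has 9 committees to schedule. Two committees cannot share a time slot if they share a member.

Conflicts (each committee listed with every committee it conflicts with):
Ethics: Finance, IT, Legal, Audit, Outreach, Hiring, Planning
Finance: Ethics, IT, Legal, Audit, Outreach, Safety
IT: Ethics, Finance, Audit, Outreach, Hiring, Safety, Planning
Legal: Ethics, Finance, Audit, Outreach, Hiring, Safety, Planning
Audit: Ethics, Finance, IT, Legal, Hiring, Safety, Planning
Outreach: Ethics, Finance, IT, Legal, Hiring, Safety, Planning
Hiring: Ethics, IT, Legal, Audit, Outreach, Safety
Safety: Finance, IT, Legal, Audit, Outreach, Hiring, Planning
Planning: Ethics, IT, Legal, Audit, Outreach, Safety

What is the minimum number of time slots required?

Legal, Audit, Hiring, Safety are mutually in conflict, so at least 4 time slots are needed.
4 time slots suffice: time slot 1 → {IT, Legal}; time slot 2 → {Ethics, Safety}; time slot 3 → {Audit, Outreach}; time slot 4 → {Finance, Hiring, Planning}. Every pair that conflicts lands in different time slots.

4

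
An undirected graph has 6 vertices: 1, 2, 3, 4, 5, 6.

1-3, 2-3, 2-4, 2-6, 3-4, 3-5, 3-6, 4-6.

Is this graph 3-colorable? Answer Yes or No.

No

2, 3, 4, 6 are pairwise adjacent (a clique of size 4), so at least 4 colors are needed.
So 3 colors are not enough.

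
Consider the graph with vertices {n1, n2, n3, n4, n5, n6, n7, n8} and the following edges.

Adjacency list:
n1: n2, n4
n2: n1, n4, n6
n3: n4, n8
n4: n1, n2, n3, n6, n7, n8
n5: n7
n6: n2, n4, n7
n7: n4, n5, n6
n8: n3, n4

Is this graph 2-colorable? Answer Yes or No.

No

n2, n4, n6 form a triangle, so at least 3 colors are needed.
So 2 colors are not enough.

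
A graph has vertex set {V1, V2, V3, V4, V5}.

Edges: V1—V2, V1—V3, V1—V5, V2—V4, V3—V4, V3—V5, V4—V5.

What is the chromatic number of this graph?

3

V1, V3, V5 are pairwise adjacent, so at least 3 colors are needed.
3 colors suffice: color red → {V2, V3}; color blue → {V1, V4}; color green → {V5}. Each edge has distinct colors on its endpoints.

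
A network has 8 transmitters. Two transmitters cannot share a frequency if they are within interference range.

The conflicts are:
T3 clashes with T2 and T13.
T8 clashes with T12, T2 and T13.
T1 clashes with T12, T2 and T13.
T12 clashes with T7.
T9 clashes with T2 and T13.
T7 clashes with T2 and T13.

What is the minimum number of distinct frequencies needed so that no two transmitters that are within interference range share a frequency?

T12 and T7 conflict, so at least 2 frequencies are needed.
2 frequencies suffice: frequency 1 → {T12, T2, T13}; frequency 2 → {T3, T8, T1, T9, T7}. Every pair that conflicts lands in different frequencies.

2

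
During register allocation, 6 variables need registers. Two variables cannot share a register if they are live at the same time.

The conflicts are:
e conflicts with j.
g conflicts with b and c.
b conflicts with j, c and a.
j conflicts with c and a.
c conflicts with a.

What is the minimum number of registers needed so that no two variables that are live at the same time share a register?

4

b, j, c, a are mutually in conflict, so at least 4 registers are needed.
4 registers suffice: register 1 → {e, c}; register 2 → {g, j}; register 3 → {b}; register 4 → {a}. Every pair that conflicts lands in different registers.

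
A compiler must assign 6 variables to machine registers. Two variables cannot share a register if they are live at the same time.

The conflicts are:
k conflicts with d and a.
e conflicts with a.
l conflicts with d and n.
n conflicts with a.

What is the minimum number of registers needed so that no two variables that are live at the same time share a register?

The cycle d-k-a-n-l-d has odd length 5, so it cannot be 2-colored; at least 3 registers are needed.
3 registers suffice: register 1 → {d, a}; register 2 → {k, e, n}; register 3 → {l}. Every pair that conflicts lands in different registers.

3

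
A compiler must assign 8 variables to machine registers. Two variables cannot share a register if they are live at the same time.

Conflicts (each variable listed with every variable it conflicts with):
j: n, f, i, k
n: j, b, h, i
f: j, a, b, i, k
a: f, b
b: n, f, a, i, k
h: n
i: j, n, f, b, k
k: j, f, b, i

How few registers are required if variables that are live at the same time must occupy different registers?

4

j, f, i, k are mutually in conflict, so at least 4 registers are needed.
4 registers suffice: j=1, n=2, f=2, a=3, b=1, h=1, i=3, k=4. Each listed conflict is separated.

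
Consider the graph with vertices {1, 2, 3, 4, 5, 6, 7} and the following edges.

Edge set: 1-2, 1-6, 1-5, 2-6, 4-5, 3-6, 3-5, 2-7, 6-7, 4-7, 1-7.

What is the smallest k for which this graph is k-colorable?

4

1, 2, 6, 7 are pairwise adjacent (a clique of size 4), so at least 4 colors are needed.
4 colors suffice: color a → {1, 3, 4}; color b → {5, 6}; color c → {7}; color d → {2}. Every edge joins two different colors.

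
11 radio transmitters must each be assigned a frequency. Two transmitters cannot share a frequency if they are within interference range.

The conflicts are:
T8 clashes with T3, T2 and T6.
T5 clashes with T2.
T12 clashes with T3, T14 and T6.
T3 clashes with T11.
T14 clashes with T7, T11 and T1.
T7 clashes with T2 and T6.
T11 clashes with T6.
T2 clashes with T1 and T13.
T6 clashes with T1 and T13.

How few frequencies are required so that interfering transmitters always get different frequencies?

2

T2 and T13 conflict, so at least 2 frequencies are needed.
2 frequencies suffice: frequency 1 → {T3, T14, T2, T6}; frequency 2 → {T8, T5, T12, T7, T11, T1, T13}. No two conflicting transmitters share a frequency.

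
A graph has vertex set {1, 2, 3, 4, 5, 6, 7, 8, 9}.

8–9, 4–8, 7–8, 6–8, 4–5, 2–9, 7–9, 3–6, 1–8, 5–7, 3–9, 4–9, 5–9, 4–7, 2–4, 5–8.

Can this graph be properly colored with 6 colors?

Yes

The chromatic number is 5. 4, 5, 7, 8, 9 form a clique, so at least 5 colors are needed.
5 colors suffice: 1=a, 2=b, 3=b, 4=c, 5=d, 6=a, 7=e, 8=b, 9=a.
Since 6 ≥ 5, a proper 6-coloring certainly exists.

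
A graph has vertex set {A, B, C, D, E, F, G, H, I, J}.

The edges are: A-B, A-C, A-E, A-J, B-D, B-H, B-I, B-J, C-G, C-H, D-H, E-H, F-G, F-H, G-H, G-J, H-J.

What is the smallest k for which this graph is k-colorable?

B, D, H are pairwise adjacent, so at least 3 colors are needed.
3 colors suffice: color red → {A, H, I}; color blue → {B, E, G}; color green → {C, D, F, J}. Every edge joins two different colors.

3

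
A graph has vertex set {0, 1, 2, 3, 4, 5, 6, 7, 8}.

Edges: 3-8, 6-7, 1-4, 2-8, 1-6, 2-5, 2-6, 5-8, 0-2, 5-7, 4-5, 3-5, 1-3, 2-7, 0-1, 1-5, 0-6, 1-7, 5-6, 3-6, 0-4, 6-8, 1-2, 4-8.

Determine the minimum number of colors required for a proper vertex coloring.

1, 2, 5, 6, 7 form a clique, so at least 5 colors are needed.
5 colors suffice: color red → {0, 5}; color blue → {4, 6}; color green → {1, 8}; color yellow → {2, 3}; color purple → {7}. Each edge has distinct colors on its endpoints.

5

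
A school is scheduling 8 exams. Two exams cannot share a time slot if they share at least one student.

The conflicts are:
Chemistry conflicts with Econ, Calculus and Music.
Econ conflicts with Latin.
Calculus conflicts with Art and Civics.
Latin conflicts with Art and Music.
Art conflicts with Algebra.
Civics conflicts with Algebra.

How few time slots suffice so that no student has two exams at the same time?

3

The cycle Music-Latin-Art-Calculus-Chemistry-Music has odd length 5, so it cannot be 2-colored; at least 3 time slots are needed.
3 time slots suffice: time slot 1 → {Chemistry, Art, Civics}; time slot 2 → {Calculus, Latin, Algebra}; time slot 3 → {Econ, Music}. Each listed conflict is separated.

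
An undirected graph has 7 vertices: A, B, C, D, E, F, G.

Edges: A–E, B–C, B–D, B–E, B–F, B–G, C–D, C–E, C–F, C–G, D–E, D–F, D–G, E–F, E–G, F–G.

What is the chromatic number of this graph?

B, C, D, E, F, G are pairwise adjacent (a clique of size 6), so at least 6 colors are needed.
A valid assignment using 6 colors: A=2, B=2, C=4, D=3, E=1, F=5, G=6. Every edge joins two different colors.

6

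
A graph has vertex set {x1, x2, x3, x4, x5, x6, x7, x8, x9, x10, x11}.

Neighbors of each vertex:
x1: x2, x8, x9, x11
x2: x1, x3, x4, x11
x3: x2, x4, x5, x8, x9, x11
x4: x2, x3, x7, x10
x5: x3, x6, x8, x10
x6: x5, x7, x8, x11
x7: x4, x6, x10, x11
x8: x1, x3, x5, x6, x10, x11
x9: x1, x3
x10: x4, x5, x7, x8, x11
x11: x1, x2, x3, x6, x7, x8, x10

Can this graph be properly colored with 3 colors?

Yes

The chromatic number is 3. x6, x8, x11 are mutually adjacent, so at least 3 colors are needed.
3 colors suffice: color 1 → {x4, x5, x9, x11}; color 2 → {x1, x3, x6, x10}; color 3 → {x2, x7, x8}.
That is already a proper 3-coloring.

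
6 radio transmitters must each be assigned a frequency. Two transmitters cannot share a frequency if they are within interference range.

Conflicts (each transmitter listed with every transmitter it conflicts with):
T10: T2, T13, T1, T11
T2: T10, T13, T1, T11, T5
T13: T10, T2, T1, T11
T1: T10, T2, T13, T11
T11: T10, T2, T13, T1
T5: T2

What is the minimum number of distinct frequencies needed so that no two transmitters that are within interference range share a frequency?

T10, T2, T13, T1, T11 all conflict with each other, so at least 5 frequencies are needed.
5 frequencies suffice: frequency 1 → {T2}; frequency 2 → {T1, T5}; frequency 3 → {T10}; frequency 4 → {T11}; frequency 5 → {T13}. Each listed conflict is separated.

5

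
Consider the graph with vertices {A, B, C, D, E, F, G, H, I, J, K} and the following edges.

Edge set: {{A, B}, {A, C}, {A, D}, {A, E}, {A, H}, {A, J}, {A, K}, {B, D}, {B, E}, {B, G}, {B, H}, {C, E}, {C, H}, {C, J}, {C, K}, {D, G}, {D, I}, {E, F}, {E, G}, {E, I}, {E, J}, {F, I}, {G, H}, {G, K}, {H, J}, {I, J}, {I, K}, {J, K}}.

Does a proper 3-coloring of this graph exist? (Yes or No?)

A, C, E, J are pairwise adjacent (a clique of size 4), so at least 4 colors are needed.
So 3 colors are not enough.

No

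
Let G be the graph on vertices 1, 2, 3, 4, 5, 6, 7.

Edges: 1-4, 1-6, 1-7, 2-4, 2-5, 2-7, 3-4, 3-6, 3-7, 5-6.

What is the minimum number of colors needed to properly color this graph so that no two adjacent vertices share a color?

The cycle 2-5-6-1-7-2 has odd length 5, so it cannot be 2-colored; at least 3 colors are needed.
One proper 3-coloring: 1=c, 2=a, 3=c, 4=b, 5=b, 6=a, 7=b. Every edge joins two different colors.

3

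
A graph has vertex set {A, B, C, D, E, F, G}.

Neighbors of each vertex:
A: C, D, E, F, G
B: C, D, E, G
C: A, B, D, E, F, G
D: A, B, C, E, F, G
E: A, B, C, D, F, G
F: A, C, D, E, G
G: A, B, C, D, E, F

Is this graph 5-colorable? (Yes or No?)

A, C, D, E, F, G are mutually adjacent (a clique of size 6), so at least 6 colors are needed.
So 5 colors are not enough.

No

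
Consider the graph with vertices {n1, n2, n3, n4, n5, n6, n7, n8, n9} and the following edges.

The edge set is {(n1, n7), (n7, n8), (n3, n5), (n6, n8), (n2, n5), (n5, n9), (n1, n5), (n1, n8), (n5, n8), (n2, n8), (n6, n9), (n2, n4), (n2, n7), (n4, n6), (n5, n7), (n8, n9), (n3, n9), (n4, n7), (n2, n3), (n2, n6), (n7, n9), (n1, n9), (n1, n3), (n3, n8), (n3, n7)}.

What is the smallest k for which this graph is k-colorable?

n1, n3, n5, n7, n8, n9 form a clique, so at least 6 colors are needed.
One proper 6-coloring: n1=6, n2=3, n3=5, n4=2, n5=4, n6=1, n7=1, n8=2, n9=3. Every edge joins two different colors.

6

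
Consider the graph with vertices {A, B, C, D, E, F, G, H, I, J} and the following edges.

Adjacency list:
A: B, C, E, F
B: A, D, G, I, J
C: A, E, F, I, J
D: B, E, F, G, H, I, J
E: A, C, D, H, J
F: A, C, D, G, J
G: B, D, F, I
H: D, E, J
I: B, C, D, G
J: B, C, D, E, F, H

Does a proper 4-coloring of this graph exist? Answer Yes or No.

The chromatic number is 4. D, E, H, J form a clique, so at least 4 colors are needed.
A valid assignment using 4 colors: A=2, B=3, C=1, D=1, E=3, F=3, G=4, H=4, I=2, J=2.
That is already a proper 4-coloring.

Yes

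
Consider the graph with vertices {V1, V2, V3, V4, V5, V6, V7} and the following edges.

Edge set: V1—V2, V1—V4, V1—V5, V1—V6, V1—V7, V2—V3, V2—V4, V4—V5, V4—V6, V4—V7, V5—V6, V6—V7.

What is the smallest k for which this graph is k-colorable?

4

V1, V4, V5, V6 are pairwise adjacent (a clique of size 4), so at least 4 colors are needed.
4 colors suffice: color R → {V1, V3}; color B → {V4}; color G → {V2, V6}; color Y → {V5, V7}. No two adjacent vertices share a color.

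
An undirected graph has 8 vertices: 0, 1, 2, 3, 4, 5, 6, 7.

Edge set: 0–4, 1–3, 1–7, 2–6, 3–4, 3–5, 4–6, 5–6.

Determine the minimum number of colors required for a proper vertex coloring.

4 and 6 are adjacent, so at least 2 colors are needed.
2 colors suffice: color red → {0, 3, 6, 7}; color blue → {1, 2, 4, 5}. No two adjacent vertices share a color.

2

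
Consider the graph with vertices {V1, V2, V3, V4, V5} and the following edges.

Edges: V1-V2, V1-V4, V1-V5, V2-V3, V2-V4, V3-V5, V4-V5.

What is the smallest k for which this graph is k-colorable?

3

V1, V4, V5 are pairwise adjacent, so at least 3 colors are needed.
One proper 3-coloring: V1=3, V2=2, V3=1, V4=1, V5=2. Each edge has distinct colors on its endpoints.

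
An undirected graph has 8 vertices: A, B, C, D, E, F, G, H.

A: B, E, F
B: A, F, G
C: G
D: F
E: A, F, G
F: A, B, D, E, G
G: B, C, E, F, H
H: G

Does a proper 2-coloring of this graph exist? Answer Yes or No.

A, B, F form a triangle, so at least 3 colors are needed.
So 2 colors are not enough.

No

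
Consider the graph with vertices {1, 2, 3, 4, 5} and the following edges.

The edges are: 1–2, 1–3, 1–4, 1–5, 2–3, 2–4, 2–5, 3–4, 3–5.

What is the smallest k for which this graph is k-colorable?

1, 2, 3, 5 form a clique, so at least 4 colors are needed.
4 colors suffice: color a → {1}; color b → {2}; color c → {3}; color d → {4, 5}. No two adjacent vertices share a color.

4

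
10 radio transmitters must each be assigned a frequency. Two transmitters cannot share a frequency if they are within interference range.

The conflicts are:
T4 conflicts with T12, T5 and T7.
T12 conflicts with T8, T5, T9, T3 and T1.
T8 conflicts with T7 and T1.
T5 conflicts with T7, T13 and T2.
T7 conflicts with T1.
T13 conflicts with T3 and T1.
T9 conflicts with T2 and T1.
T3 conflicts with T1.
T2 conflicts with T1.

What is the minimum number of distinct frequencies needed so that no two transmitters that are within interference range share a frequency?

T13, T3, T1 pairwise conflict, so at least 3 frequencies are needed.
3 frequencies suffice: frequency 1 → {T5, T1}; frequency 2 → {T12, T7, T13, T2}; frequency 3 → {T4, T8, T9, T3}. Every pair that conflicts lands in different frequencies.

3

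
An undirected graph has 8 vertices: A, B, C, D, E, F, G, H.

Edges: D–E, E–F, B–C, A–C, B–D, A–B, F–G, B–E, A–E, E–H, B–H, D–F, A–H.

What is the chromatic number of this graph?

4

A, B, E, H form a clique, so at least 4 colors are needed.
One proper 4-coloring: A=3, B=2, C=1, D=3, E=1, F=2, G=1, H=4. Each edge has distinct colors on its endpoints.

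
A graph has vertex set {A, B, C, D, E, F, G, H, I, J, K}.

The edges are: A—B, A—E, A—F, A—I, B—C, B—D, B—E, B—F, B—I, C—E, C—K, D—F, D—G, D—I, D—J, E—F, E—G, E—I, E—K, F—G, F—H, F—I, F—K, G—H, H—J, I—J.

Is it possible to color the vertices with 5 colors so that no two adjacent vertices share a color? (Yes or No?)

Yes

The chromatic number is 5. A, B, E, F, I are mutually adjacent (a clique of size 5), so at least 5 colors are needed.
One proper 5-coloring: A=5, B=4, C=1, D=2, E=2, F=1, G=3, H=2, I=3, J=1, K=3.
That is already a proper 5-coloring.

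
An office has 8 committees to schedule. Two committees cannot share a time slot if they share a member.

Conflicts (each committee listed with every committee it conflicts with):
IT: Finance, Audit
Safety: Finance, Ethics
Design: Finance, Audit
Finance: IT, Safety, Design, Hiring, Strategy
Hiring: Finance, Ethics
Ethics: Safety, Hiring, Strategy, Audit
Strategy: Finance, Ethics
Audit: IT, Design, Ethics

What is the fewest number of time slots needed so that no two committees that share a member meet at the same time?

The cycle Finance-Design-Audit-Ethics-Safety-Finance has odd length 5, so it cannot be 2-colored; at least 3 time slots are needed.
3 time slots suffice: time slot 1 → {Finance, Ethics}; time slot 2 → {Safety, Hiring, Strategy, Audit}; time slot 3 → {IT, Design}. Every pair that conflicts lands in different time slots.

3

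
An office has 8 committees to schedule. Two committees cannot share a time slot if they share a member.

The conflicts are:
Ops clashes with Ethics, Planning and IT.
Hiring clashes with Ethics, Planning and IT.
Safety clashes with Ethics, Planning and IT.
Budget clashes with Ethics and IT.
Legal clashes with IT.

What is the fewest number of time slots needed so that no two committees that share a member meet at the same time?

2

Budget and Ethics conflict, so at least 2 time slots are needed.
2 time slots suffice: Ops=2, Hiring=2, Safety=2, Budget=2, Ethics=1, Legal=2, Planning=1, IT=1. Every pair that conflicts lands in different time slots.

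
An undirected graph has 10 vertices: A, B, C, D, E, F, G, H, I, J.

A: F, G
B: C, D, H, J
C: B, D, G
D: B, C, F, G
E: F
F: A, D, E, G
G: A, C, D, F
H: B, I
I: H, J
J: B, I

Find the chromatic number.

3

A, F, G are pairwise adjacent, so at least 3 colors are needed.
A valid assignment using 3 colors: A=3, B=1, C=2, D=3, E=1, F=2, G=1, H=2, I=1, J=2. Every edge joins two different colors.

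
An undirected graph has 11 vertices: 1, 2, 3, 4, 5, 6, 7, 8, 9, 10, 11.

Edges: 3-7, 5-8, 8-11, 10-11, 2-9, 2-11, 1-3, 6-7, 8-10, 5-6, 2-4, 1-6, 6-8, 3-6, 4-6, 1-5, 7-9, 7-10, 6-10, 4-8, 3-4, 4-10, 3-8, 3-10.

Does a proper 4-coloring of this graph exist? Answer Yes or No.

3, 4, 6, 8, 10 form a clique, so at least 5 colors are needed.
So 4 colors are not enough.

No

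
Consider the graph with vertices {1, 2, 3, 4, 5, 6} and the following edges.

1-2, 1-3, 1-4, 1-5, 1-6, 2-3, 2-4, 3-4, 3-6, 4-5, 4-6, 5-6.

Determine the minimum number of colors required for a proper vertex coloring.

4

1, 3, 4, 6 are pairwise adjacent (a clique of size 4), so at least 4 colors are needed.
4 colors suffice: 1=blue, 2=green, 3=yellow, 4=red, 5=yellow, 6=green. No two adjacent vertices share a color.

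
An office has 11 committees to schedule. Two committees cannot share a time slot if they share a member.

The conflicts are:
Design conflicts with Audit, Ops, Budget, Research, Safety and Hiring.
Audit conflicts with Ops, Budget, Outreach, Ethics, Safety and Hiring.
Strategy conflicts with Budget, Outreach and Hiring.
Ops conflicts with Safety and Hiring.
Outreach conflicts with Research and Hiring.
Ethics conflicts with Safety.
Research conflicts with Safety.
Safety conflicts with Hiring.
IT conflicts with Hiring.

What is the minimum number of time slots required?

Design, Audit, Ops, Safety, Hiring all conflict with each other, so at least 5 time slots are needed.
5 time slots suffice: time slot 1 → {Audit, Strategy, Research, IT}; time slot 2 → {Budget, Ethics, Hiring}; time slot 3 → {Outreach, Safety}; time slot 4 → {Design}; time slot 5 → {Ops}. Every pair that conflicts lands in different time slots.

5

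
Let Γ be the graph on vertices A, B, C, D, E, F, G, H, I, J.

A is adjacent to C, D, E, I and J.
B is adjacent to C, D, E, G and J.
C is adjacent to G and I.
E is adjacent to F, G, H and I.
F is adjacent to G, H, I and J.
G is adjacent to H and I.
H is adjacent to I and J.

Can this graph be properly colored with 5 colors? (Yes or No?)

The chromatic number is 5. E, F, G, H, I are mutually adjacent (a clique of size 5), so at least 5 colors are needed.
5 colors suffice: color red → {A, G}; color blue → {C, D, E, J}; color green → {B, I}; color yellow → {F}; color purple → {H}.
That is already a proper 5-coloring.

Yes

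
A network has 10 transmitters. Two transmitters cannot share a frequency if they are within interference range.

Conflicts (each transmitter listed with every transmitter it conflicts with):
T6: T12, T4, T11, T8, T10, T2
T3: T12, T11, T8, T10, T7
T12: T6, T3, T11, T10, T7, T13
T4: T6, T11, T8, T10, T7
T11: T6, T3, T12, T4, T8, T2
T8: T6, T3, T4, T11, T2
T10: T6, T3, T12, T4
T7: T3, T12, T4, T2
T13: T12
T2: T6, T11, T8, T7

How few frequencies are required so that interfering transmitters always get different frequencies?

4

T6, T4, T11, T8 pairwise conflict, so at least 4 frequencies are needed.
A valid assignment using 4 frequencies: T6=1, T3=1, T12=2, T4=4, T11=3, T8=2, T10=3, T7=3, T13=1, T2=4. No two conflicting transmitters share a frequency.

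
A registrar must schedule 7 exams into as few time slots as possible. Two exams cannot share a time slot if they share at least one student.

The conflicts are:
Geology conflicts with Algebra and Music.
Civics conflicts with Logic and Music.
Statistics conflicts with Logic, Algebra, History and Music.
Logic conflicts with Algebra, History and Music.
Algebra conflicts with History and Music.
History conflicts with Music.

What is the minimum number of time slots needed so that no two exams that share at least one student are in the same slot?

5

Statistics, Logic, Algebra, History, Music are mutually in conflict, so at least 5 time slots are needed.
5 time slots suffice: Geology=3, Civics=2, Statistics=5, Logic=3, Algebra=2, History=4, Music=1. No two conflicting exams share a time slot.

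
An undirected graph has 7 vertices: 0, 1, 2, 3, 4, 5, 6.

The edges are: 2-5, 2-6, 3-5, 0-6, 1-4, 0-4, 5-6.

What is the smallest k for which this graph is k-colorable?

3

2, 5, 6 are pairwise adjacent, so at least 3 colors are needed.
3 colors suffice: color red → {3, 4, 6}; color blue → {0, 1, 5}; color green → {2}. No two adjacent vertices share a color.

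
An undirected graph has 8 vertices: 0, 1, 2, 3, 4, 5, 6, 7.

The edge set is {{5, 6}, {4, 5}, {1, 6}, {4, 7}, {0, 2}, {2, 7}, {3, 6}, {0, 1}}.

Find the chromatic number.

3

The cycle 5-6-1-0-2-7-4-5 has odd length 7, so it cannot be 2-colored; at least 3 colors are needed.
3 colors suffice: color red → {0, 4, 6}; color blue → {1, 3, 5, 7}; color green → {2}. Each edge has distinct colors on its endpoints.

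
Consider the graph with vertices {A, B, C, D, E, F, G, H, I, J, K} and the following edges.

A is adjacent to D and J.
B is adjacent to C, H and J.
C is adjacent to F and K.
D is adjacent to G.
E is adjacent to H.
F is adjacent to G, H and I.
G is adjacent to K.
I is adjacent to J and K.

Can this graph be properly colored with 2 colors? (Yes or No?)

The cycle I-K-C-B-J-I has odd length 5, so it cannot be 2-colored; at least 3 colors are needed.
So 2 colors are not enough.

No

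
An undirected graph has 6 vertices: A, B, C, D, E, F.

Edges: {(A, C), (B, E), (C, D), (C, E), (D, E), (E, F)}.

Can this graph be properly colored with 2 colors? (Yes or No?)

No

C, D, E are mutually adjacent, so at least 3 colors are needed.
So 2 colors are not enough.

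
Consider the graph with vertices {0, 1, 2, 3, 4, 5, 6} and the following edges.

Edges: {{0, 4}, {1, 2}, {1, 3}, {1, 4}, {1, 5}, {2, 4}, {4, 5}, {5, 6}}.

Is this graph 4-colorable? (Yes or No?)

Yes

The chromatic number is 3. 1, 4, 5 are pairwise adjacent, so at least 3 colors are needed.
3 colors suffice: 0=b, 1=b, 2=c, 3=a, 4=a, 5=c, 6=a.
Since 4 ≥ 3, a proper 4-coloring certainly exists.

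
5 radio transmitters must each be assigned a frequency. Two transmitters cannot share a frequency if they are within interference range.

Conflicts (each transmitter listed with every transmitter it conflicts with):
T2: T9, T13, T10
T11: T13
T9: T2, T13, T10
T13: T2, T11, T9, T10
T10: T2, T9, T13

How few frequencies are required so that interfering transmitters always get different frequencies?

4

T2, T9, T13, T10 are mutually in conflict, so at least 4 frequencies are needed.
4 frequencies suffice: frequency 1 → {T13}; frequency 2 → {T2, T11}; frequency 3 → {T10}; frequency 4 → {T9}. Every pair that conflicts lands in different frequencies.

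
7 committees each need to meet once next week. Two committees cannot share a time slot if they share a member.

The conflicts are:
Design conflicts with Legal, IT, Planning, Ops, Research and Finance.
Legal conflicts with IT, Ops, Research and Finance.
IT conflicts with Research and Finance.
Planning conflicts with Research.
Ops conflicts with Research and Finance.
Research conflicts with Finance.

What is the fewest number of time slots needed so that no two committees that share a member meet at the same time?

5

Design, Legal, Ops, Research, Finance are mutually in conflict, so at least 5 time slots are needed.
5 time slots suffice: time slot 1 → {Design}; time slot 2 → {Research}; time slot 3 → {Legal, Planning}; time slot 4 → {Finance}; time slot 5 → {IT, Ops}. No two conflicting committees share a time slot.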